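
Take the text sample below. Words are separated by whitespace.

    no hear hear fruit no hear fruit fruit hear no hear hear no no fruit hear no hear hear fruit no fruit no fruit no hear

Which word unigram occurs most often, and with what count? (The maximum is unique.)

Unigram frequencies (highest first):
  hear: 10
  no: 9
  fruit: 7

"hear", 10 times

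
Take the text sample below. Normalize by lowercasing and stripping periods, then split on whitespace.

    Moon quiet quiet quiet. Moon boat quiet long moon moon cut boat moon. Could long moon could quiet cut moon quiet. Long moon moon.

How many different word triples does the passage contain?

24 tokens → 22 trigram windows in total.
Repeated trigrams (each contributes count−1 duplicates):
  long moon moon: 2
  quiet long moon: 2
2 duplicate windows → 22 − 2 = 20 distinct.

20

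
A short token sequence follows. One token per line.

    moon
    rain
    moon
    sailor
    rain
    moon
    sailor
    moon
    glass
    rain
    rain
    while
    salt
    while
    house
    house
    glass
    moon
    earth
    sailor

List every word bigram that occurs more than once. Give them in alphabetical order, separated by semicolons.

moon sailor; rain moon

Bigram counts meeting the condition (more than once):
  moon sailor: 2
  rain moon: 2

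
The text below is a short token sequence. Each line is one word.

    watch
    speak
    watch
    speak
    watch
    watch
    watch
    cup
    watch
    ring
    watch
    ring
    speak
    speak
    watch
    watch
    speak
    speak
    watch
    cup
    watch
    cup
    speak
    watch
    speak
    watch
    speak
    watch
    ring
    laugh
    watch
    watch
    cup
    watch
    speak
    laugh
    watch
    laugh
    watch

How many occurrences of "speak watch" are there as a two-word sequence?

Scanning the 38 overlapping bigram windows for "speak watch":
  position 2–3: speak watch
  position 4–5: speak watch
  position 14–15: speak watch
  position 18–19: speak watch
  position 23–24: speak watch
  position 25–26: speak watch
  position 27–28: speak watch

7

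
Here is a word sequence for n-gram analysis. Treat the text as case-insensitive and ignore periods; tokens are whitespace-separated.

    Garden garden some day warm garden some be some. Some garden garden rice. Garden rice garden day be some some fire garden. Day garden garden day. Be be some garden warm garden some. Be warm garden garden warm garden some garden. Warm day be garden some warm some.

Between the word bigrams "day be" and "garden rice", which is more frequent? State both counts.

"day be": 3 occurrences
"garden rice": 2 occurrences

"day be" (3 vs 2)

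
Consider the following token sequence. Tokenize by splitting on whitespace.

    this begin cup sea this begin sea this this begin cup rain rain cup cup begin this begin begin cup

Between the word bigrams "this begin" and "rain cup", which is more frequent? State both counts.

"this begin" (4 vs 1)

"this begin": 4 occurrences
"rain cup": 1 occurrence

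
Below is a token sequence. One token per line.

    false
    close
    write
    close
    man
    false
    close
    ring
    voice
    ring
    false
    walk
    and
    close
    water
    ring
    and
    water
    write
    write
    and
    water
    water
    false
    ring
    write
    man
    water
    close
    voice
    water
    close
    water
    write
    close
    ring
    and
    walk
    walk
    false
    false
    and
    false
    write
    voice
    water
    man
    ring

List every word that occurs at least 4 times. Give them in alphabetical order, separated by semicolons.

and; close; false; ring; water; write

Unigram counts meeting the condition (at least 4 times):
  and: 5
  close: 7
  false: 7
  ring: 6
  water: 8
  write: 6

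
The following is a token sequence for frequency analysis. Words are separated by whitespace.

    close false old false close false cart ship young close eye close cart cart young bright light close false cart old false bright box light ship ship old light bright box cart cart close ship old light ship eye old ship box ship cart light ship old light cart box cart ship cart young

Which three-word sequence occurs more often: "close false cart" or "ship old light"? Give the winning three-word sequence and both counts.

"close false cart": 2 occurrences
"ship old light": 3 occurrences

"ship old light" (3 vs 2)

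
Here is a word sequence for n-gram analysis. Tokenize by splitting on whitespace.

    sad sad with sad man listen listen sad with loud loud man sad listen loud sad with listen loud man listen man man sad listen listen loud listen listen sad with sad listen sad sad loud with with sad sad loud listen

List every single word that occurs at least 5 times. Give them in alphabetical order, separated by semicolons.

listen; loud; man; sad; with

Unigram counts meeting the condition (at least 5 times):
  listen: 11
  loud: 7
  man: 5
  sad: 13
  with: 6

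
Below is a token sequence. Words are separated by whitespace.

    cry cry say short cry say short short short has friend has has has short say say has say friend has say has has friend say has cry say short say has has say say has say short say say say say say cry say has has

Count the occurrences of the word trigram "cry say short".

Scanning the 45 overlapping trigram windows for "cry say short":
  position 2–4: cry say short
  position 5–7: cry say short
  position 28–30: cry say short

3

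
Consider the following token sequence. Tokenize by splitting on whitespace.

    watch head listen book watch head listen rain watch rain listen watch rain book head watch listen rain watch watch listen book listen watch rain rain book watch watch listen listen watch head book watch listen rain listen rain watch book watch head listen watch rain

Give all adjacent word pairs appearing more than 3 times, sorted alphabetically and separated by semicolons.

book watch; listen rain; listen watch; watch head; watch listen; watch rain

Bigram counts meeting the condition (more than 3 times):
  book watch: 4
  listen rain: 4
  listen watch: 4
  watch head: 4
  watch listen: 4
  watch rain: 4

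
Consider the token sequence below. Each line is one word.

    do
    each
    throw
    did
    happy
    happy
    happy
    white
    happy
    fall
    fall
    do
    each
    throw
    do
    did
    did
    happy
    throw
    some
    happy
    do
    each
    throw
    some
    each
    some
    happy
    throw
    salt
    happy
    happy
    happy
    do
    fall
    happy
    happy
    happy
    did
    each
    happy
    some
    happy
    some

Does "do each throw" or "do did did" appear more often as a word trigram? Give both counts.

"do each throw": 3 occurrences
"do did did": 1 occurrence

"do each throw" (3 vs 1)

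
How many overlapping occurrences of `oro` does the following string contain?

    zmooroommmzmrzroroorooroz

4

Sliding a length-3 window over the 25 characters (23 positions):
  position 4–6: oro
  position 16–18: oro
  position 19–21: oro
  position 22–24: oro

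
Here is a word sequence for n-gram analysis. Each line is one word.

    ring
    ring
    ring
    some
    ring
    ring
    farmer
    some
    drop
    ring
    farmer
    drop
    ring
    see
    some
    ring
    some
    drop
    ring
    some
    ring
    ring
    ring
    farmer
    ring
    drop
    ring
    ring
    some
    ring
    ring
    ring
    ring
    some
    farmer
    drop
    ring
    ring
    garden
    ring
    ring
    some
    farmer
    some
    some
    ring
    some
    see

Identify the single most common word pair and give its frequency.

Bigram frequencies (highest first):
  ring ring: 11
  ring some: 7
  some ring: 5
  drop ring: 5
  ring farmer: 3
  farmer some: 2
  … (11 more, each ≤ 2)

"ring ring", 11 times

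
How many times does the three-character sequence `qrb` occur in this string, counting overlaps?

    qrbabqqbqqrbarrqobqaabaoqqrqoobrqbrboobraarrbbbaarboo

Sliding a length-3 window over the 53 characters (51 positions):
  position 1–3: qrb
  position 10–12: qrb

2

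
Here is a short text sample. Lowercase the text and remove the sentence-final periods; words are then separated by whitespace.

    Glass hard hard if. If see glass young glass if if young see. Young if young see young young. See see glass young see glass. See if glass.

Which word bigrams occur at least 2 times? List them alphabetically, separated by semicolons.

glass young; if if; if young; see glass; see young; young see

Bigram counts meeting the condition (at least 2 times):
  glass young: 2
  if if: 2
  if young: 2
  see glass: 3
  see young: 2
  young see: 4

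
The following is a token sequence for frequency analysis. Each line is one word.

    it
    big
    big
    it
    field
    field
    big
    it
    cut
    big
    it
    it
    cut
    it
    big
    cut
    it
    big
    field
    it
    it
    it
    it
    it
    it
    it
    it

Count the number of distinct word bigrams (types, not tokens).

27 tokens → 26 bigram windows in total.
Repeated bigrams (each contributes count−1 duplicates):
  it it: 8
  big it: 3
  it big: 3
  cut it: 2
  it cut: 2
13 duplicate windows → 26 − 13 = 13 distinct.

13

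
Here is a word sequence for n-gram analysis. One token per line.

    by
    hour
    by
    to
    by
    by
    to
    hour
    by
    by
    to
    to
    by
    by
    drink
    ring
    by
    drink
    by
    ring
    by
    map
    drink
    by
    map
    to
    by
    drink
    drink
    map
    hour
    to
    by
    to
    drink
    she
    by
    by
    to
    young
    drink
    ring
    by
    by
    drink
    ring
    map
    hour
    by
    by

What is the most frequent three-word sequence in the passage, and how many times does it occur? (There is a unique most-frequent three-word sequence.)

Trigram frequencies (highest first):
  by by to: 3
  to by by: 2
  hour by by: 2
  by by drink: 2
  by drink ring: 2
  drink ring by: 2
  … (35 more, each ≤ 1)

"by by to", 3 times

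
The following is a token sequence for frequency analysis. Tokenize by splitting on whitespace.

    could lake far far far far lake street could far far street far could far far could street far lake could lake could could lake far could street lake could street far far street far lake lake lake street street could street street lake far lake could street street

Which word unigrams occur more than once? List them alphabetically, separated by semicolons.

could; far; lake; street

Unigram counts meeting the condition (more than once):
  could: 11
  far: 15
  lake: 11
  street: 12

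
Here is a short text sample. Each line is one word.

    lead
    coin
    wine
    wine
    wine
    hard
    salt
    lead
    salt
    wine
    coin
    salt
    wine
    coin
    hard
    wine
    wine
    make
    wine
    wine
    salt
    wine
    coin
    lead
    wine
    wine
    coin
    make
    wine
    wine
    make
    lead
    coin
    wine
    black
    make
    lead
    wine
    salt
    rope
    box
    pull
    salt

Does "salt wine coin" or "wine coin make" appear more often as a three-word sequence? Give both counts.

"salt wine coin" (3 vs 1)

"salt wine coin": 3 occurrences
"wine coin make": 1 occurrence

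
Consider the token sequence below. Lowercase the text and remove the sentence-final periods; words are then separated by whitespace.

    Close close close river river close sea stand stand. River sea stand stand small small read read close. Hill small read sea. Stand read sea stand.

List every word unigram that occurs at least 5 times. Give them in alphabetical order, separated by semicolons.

close; stand

Unigram counts meeting the condition (at least 5 times):
  close: 5
  stand: 6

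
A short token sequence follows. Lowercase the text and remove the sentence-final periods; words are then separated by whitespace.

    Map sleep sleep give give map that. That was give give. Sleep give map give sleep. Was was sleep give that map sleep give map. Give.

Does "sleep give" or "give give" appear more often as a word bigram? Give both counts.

"sleep give" (4 vs 2)

"sleep give": 4 occurrences
"give give": 2 occurrences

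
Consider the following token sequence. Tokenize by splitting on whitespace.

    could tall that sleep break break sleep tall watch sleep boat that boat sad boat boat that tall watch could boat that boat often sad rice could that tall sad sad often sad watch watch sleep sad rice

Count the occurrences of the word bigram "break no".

Scanning the 37 overlapping bigram windows for "break no":
  (none found)

0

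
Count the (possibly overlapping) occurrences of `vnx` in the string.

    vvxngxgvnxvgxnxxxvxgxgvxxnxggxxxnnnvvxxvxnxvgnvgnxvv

Sliding a length-3 window over the 52 characters (50 positions):
  position 8–10: vnx

1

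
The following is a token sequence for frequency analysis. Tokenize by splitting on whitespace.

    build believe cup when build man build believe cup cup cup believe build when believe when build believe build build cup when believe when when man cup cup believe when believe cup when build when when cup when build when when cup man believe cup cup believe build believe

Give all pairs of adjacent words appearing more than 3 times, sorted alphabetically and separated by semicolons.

Bigram counts meeting the condition (more than 3 times):
  believe cup: 4
  build believe: 4
  cup cup: 4
  cup when: 4
  when build: 4

believe cup; build believe; cup cup; cup when; when build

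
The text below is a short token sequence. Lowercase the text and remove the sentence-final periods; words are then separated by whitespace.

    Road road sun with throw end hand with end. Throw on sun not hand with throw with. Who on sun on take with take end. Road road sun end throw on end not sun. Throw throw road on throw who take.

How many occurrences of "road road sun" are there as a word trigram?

Scanning the 39 overlapping trigram windows for "road road sun":
  position 1–3: road road sun
  position 26–28: road road sun

2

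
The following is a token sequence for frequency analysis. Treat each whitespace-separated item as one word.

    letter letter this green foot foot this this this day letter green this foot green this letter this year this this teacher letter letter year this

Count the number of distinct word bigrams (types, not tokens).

19

26 tokens → 25 bigram windows in total.
Repeated bigrams (each contributes count−1 duplicates):
  this this: 3
  green this: 2
  letter letter: 2
  letter this: 2
  year this: 2
6 duplicate windows → 25 − 6 = 19 distinct.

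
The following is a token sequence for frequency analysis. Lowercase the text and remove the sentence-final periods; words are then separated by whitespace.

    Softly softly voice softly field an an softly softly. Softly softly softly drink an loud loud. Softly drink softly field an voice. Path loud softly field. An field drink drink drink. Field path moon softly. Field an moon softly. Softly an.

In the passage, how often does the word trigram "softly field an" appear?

4

Scanning the 39 overlapping trigram windows for "softly field an":
  position 4–6: softly field an
  position 19–21: softly field an
  position 25–27: softly field an
  position 35–37: softly field an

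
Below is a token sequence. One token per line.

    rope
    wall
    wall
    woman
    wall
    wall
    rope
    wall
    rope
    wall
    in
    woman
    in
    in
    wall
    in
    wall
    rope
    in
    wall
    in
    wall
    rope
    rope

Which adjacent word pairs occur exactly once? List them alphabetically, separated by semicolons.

Bigram counts meeting the condition (exactly once):
  in in: 1
  in woman: 1
  rope in: 1
  rope rope: 1
  wall woman: 1
  woman in: 1
  woman wall: 1

in in; in woman; rope in; rope rope; wall woman; woman in; woman wall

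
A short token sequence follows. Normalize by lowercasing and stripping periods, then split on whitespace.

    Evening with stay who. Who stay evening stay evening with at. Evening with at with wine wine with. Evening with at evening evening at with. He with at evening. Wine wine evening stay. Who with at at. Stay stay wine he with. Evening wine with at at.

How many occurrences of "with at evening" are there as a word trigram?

3

Scanning the 45 overlapping trigram windows for "with at evening":
  position 10–12: with at evening
  position 20–22: with at evening
  position 27–29: with at evening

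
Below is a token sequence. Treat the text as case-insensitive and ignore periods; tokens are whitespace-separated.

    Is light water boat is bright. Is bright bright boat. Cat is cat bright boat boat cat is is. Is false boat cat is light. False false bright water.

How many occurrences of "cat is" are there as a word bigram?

Scanning the 28 overlapping bigram windows for "cat is":
  position 11–12: cat is
  position 17–18: cat is
  position 23–24: cat is

3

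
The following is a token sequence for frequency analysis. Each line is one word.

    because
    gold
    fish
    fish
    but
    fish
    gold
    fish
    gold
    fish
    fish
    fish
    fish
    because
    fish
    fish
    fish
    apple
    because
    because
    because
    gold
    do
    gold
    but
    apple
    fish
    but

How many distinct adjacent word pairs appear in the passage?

28 tokens → 27 bigram windows in total.
Repeated bigrams (each contributes count−1 duplicates):
  fish fish: 6
  gold fish: 3
  because because: 2
  because gold: 2
  fish but: 2
  fish gold: 2
11 duplicate windows → 27 − 11 = 16 distinct.

16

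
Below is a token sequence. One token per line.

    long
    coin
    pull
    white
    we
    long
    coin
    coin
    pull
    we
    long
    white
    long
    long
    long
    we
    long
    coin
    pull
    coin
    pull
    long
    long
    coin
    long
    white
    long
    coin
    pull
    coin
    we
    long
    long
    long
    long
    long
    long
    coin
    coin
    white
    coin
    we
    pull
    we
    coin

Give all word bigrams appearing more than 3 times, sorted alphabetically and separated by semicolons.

Bigram counts meeting the condition (more than 3 times):
  coin pull: 5
  long coin: 6
  long long: 8
  we long: 4

coin pull; long coin; long long; we long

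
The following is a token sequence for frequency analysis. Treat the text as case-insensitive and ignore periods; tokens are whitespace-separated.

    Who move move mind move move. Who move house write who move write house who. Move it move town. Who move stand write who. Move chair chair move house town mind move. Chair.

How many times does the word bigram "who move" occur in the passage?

Scanning the 32 overlapping bigram windows for "who move":
  position 1–2: who move
  position 7–8: who move
  position 11–12: who move
  position 15–16: who move
  position 20–21: who move
  position 24–25: who move

6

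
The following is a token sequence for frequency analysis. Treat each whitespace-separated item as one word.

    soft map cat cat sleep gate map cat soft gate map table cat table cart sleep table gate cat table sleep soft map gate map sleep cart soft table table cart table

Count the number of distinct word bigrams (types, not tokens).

25

32 tokens → 31 bigram windows in total.
Repeated bigrams (each contributes count−1 duplicates):
  gate map: 3
  cat table: 2
  map cat: 2
  soft map: 2
  table cart: 2
6 duplicate windows → 31 − 6 = 25 distinct.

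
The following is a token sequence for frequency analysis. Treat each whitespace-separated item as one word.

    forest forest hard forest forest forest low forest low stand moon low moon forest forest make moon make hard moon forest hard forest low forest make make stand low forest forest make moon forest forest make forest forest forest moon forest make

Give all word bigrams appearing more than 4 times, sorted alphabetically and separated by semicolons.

forest forest; forest make

Bigram counts meeting the condition (more than 4 times):
  forest forest: 8
  forest make: 5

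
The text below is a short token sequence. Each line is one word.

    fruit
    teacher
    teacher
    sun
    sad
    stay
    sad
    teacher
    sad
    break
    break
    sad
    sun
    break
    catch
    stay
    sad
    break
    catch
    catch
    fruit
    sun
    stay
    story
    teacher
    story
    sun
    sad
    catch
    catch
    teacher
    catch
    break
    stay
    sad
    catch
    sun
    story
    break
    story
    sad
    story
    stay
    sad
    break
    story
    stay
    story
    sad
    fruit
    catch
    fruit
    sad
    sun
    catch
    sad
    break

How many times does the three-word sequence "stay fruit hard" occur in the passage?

0

Scanning the 55 overlapping trigram windows for "stay fruit hard":
  (none found)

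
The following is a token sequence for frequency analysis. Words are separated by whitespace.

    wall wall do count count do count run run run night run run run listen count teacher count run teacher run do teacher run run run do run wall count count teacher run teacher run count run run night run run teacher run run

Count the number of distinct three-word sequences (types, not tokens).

33

44 tokens → 42 trigram windows in total.
Repeated trigrams (each contributes count−1 duplicates):
  run run run: 3
  run teacher run: 3
  count run run: 2
  night run run: 2
  run night run: 2
  run run night: 2
  teacher run run: 2
9 duplicate windows → 42 − 9 = 33 distinct.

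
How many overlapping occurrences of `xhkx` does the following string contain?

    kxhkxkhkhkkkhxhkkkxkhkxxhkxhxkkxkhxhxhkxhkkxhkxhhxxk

Sliding a length-4 window over the 52 characters (49 positions):
  position 2–5: xhkx
  position 24–27: xhkx
  position 37–40: xhkx
  position 44–47: xhkx

4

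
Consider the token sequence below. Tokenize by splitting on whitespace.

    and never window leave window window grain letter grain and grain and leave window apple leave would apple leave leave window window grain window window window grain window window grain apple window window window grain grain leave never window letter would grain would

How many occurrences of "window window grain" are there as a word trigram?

Scanning the 41 overlapping trigram windows for "window window grain":
  position 5–7: window window grain
  position 21–23: window window grain
  position 25–27: window window grain
  position 28–30: window window grain
  position 33–35: window window grain

5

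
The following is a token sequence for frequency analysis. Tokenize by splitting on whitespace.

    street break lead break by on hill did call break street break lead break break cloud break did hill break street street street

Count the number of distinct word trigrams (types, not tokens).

23 tokens → 21 trigram windows in total.
Repeated trigrams (each contributes count−1 duplicates):
  break lead break: 2
  street break lead: 2
2 duplicate windows → 21 − 2 = 19 distinct.

19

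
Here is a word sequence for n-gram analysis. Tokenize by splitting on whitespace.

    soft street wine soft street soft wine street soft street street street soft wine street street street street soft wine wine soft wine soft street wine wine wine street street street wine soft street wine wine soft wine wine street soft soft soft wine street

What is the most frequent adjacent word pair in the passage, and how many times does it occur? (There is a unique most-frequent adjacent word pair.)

"street street", 7 times

Bigram frequencies (highest first):
  street street: 7
  soft wine: 6
  soft street: 5
  wine soft: 5
  street soft: 5
  wine street: 5
  … (3 more, each ≤ 5)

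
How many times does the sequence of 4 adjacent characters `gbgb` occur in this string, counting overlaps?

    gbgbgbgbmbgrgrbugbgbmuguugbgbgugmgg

Sliding a length-4 window over the 35 characters (32 positions):
  position 1–4: gbgb
  position 3–6: gbgb
  position 5–8: gbgb
  position 17–20: gbgb
  position 26–29: gbgb

5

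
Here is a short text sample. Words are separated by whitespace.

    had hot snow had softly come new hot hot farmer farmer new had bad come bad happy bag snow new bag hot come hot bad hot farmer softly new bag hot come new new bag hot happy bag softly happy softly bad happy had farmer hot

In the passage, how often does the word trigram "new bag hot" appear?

Scanning the 44 overlapping trigram windows for "new bag hot":
  position 20–22: new bag hot
  position 29–31: new bag hot
  position 34–36: new bag hot

3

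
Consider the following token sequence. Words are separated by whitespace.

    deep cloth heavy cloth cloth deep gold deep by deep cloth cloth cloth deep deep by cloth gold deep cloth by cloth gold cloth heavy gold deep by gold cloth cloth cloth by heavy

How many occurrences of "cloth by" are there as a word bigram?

2

Scanning the 33 overlapping bigram windows for "cloth by":
  position 20–21: cloth by
  position 32–33: cloth by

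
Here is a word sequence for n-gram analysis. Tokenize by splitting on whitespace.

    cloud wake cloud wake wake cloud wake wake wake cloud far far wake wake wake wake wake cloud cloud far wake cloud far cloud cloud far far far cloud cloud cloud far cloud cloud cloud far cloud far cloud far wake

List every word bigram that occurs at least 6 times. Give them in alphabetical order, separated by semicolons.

cloud cloud; cloud far; wake wake

Bigram counts meeting the condition (at least 6 times):
  cloud cloud: 6
  cloud far: 8
  wake wake: 7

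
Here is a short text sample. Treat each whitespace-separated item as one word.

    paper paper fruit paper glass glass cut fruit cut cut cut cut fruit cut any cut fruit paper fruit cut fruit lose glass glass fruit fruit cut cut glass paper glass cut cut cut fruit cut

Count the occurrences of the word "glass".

6

Scanning the 36 tokens for "glass":
  position 5: glass
  position 6: glass
  position 23: glass
  position 24: glass
  position 29: glass
  position 31: glass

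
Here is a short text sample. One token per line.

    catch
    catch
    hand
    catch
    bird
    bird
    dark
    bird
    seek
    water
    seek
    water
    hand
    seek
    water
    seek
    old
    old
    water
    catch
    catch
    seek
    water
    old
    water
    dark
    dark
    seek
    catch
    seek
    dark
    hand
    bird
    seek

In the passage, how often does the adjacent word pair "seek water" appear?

Scanning the 33 overlapping bigram windows for "seek water":
  position 9–10: seek water
  position 11–12: seek water
  position 14–15: seek water
  position 22–23: seek water

4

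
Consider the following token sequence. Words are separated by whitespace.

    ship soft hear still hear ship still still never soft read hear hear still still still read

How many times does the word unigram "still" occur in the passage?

6

Scanning the 17 tokens for "still":
  position 4: still
  position 7: still
  position 8: still
  position 14: still
  position 15: still
  position 16: still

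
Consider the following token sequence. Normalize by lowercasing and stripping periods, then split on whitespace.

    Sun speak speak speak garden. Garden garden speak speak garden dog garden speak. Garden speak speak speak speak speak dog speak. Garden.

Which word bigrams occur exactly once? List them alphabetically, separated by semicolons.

Bigram counts meeting the condition (exactly once):
  dog garden: 1
  dog speak: 1
  garden dog: 1
  speak dog: 1
  sun speak: 1

dog garden; dog speak; garden dog; speak dog; sun speak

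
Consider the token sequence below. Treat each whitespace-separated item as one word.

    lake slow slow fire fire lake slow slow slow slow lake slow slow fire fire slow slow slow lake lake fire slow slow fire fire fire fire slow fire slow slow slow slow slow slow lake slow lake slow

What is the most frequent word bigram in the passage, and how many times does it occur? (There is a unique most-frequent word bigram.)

"slow slow", 13 times

Bigram frequencies (highest first):
  slow slow: 13
  lake slow: 5
  fire fire: 5
  slow fire: 4
  slow lake: 4
  fire slow: 4
  … (3 more, each ≤ 1)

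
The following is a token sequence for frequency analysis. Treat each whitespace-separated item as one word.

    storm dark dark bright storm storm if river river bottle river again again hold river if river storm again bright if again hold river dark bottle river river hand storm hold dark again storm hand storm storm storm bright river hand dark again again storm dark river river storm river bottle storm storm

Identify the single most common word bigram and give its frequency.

Bigram frequencies (highest first):
  storm storm: 4
  river river: 3
  storm dark: 2
  if river: 2
  river bottle: 2
  bottle river: 2
  … (29 more, each ≤ 2)

"storm storm", 4 times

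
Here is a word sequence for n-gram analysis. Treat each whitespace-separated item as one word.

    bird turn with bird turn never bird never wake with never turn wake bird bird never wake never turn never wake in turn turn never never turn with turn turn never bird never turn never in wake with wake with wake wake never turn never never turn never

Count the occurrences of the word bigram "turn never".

7

Scanning the 47 overlapping bigram windows for "turn never":
  position 5–6: turn never
  position 19–20: turn never
  position 24–25: turn never
  position 30–31: turn never
  position 34–35: turn never
  position 44–45: turn never
  position 47–48: turn never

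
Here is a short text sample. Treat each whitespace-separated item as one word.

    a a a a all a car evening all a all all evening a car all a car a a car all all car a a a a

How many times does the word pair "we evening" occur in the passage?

0

Scanning the 27 overlapping bigram windows for "we evening":
  (none found)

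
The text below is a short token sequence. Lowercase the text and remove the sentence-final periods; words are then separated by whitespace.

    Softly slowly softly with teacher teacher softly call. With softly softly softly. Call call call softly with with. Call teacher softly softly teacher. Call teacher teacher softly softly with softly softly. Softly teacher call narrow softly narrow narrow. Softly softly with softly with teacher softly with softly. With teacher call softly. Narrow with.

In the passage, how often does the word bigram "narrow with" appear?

1

Scanning the 52 overlapping bigram windows for "narrow with":
  position 52–53: narrow with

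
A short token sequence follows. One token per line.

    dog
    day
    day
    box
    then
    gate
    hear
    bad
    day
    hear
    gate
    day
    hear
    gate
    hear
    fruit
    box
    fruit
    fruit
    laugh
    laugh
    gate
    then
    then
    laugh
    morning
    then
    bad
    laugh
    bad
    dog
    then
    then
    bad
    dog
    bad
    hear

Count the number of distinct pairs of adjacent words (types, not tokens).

37 tokens → 36 bigram windows in total.
Repeated bigrams (each contributes count−1 duplicates):
  bad dog: 2
  day hear: 2
  gate hear: 2
  hear gate: 2
  then bad: 2
  then then: 2
6 duplicate windows → 36 − 6 = 30 distinct.

30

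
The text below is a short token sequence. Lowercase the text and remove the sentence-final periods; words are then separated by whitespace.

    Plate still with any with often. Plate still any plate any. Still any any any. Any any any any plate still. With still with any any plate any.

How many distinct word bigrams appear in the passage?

28 tokens → 27 bigram windows in total.
Repeated bigrams (each contributes count−1 duplicates):
  any any: 7
  any plate: 3
  plate still: 3
  still with: 3
  plate any: 2
  still any: 2
  with any: 2
15 duplicate windows → 27 − 15 = 12 distinct.

12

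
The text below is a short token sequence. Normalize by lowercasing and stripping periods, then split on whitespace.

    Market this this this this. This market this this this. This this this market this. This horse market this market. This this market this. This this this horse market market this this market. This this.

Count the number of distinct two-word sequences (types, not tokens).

35 tokens → 34 bigram windows in total.
Repeated bigrams (each contributes count−1 duplicates):
  this this: 16
  market this: 8
  this market: 5
  horse market: 2
  this horse: 2
28 duplicate windows → 34 − 28 = 6 distinct.

6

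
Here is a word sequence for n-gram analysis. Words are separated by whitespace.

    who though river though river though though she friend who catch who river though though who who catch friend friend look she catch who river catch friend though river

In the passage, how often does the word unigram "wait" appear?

Scanning the 29 tokens for "wait":
  (none found)

0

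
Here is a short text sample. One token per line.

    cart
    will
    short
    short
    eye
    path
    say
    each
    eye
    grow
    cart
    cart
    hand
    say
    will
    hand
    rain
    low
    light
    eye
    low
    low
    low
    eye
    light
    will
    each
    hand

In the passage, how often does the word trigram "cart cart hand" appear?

Scanning the 26 overlapping trigram windows for "cart cart hand":
  position 11–13: cart cart hand

1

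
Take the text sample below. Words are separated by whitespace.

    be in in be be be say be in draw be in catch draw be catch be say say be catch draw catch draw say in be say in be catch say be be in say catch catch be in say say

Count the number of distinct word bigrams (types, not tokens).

42 tokens → 41 bigram windows in total.
Repeated bigrams (each contributes count−1 duplicates):
  be in: 5
  be be: 3
  be catch: 3
  be say: 3
  catch draw: 3
  in be: 3
  say be: 3
  catch be: 2
  … (4 more repeated)
21 duplicate windows → 41 − 21 = 20 distinct.

20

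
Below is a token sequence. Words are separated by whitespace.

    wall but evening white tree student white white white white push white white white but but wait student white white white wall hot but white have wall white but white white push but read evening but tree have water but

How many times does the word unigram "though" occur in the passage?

0

Scanning the 40 tokens for "though":
  (none found)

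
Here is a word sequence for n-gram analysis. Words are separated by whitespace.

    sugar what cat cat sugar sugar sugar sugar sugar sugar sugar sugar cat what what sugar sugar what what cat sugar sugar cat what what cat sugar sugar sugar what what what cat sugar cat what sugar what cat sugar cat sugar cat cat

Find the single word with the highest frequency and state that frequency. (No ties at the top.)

"sugar", 20 times

Unigram frequencies (highest first):
  sugar: 20
  what: 12
  cat: 12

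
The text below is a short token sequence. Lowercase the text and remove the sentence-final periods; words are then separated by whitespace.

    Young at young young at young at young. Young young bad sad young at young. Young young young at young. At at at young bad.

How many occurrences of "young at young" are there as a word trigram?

Scanning the 23 overlapping trigram windows for "young at young":
  position 1–3: young at young
  position 4–6: young at young
  position 6–8: young at young
  position 13–15: young at young
  position 18–20: young at young

5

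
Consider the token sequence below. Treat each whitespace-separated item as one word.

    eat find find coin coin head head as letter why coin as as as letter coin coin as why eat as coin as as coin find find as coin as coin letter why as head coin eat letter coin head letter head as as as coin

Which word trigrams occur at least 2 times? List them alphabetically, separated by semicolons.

as as as; as as coin; as coin as; coin as as

Trigram counts meeting the condition (at least 2 times):
  as as as: 2
  as as coin: 2
  as coin as: 2
  coin as as: 2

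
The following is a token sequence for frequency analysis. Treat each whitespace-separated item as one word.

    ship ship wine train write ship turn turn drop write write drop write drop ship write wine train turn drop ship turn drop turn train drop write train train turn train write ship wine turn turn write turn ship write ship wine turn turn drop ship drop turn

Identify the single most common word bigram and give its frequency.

Bigram frequencies (highest first):
  turn drop: 4
  ship wine: 3
  write ship: 3
  turn turn: 3
  drop write: 3
  drop ship: 3
  … (19 more, each ≤ 2)

"turn drop", 4 times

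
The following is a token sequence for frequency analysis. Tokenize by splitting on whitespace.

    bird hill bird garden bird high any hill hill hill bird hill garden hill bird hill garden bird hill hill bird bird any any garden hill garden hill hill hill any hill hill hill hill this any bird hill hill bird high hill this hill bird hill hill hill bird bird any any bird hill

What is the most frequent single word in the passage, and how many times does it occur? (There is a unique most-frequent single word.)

Unigram frequencies (highest first):
  hill: 25
  bird: 14
  any: 7
  garden: 5
  high: 2
  this: 2

"hill", 25 times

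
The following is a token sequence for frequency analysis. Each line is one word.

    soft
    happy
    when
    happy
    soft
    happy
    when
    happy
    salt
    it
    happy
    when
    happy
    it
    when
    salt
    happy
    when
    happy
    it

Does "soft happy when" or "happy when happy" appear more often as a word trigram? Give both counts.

"soft happy when": 2 occurrences
"happy when happy": 4 occurrences

"happy when happy" (4 vs 2)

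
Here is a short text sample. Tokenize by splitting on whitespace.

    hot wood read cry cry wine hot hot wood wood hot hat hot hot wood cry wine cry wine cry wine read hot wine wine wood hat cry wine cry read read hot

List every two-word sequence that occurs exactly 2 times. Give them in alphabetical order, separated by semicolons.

hot hot; read hot

Bigram counts meeting the condition (exactly 2 times):
  hot hot: 2
  read hot: 2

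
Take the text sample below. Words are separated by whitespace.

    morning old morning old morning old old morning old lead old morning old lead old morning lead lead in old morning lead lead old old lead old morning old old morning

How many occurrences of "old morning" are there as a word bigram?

8

Scanning the 30 overlapping bigram windows for "old morning":
  position 2–3: old morning
  position 4–5: old morning
  position 7–8: old morning
  position 11–12: old morning
  position 15–16: old morning
  position 20–21: old morning
  position 27–28: old morning
  position 30–31: old morning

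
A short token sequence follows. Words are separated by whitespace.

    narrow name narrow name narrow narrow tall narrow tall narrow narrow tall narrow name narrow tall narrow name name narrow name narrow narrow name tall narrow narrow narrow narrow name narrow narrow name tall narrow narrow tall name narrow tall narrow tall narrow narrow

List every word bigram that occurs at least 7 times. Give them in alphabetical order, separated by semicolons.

Bigram counts meeting the condition (at least 7 times):
  name narrow: 7
  narrow name: 8
  narrow narrow: 9
  narrow tall: 7
  tall narrow: 8

name narrow; narrow name; narrow narrow; narrow tall; tall narrow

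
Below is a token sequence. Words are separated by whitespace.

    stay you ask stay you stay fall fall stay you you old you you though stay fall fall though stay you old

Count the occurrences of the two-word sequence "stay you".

4

Scanning the 21 overlapping bigram windows for "stay you":
  position 1–2: stay you
  position 4–5: stay you
  position 9–10: stay you
  position 20–21: stay you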